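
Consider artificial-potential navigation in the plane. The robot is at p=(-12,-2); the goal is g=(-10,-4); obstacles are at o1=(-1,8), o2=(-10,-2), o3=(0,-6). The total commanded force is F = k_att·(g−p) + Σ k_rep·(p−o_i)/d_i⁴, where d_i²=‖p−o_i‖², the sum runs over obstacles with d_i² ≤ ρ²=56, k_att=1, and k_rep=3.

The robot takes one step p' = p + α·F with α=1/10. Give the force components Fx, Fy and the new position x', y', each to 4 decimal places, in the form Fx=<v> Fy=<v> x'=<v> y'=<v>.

Fx=1.6250 Fy=-2.0000 x'=-11.8375 y'=-2.2000

F_att = 1·(g−p) = 1·(2,-2) = (2.0000,-2.0000)
o1: d²=221 > ρ²=56 → inactive
o2: d²=4 ≤ ρ²=56; F_rep = 3·(-2,0)/4² = (-0.3750,0.0000)
o3: d²=160 > ρ²=56 → inactive
F = F_att + ΣF_rep = (1.6250,-2.0000)
p' = p + 1/10·F = (-11.8375,-2.2000)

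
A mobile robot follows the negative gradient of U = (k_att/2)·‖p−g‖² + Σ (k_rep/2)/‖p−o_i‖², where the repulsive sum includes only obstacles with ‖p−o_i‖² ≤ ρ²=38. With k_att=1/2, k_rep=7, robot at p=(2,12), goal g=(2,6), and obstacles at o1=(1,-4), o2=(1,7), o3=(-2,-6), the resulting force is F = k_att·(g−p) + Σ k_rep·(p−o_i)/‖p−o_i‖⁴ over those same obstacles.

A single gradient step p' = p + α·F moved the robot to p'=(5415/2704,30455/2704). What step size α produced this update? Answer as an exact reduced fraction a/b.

α = 1/4

F_att = 1/2·(g−p) = 1/2·(0,-6) = (0.0000,-3.0000)
o1: d²=257 > ρ²=38 → inactive
o2: d²=26 ≤ ρ²=38; F_rep = 7·(1,5)/26² = (0.0104,0.0518)
o3: d²=340 > ρ²=38 → inactive
F = F_att + ΣF_rep = (0.0104,-2.9482)
Δp = p'−p = (0.0026,-0.7371); α = Δx/Fx = (7/2704) / (7/676) = 1/4
check: Δy/Fy = (-1993/2704) / (-1993/676) = 1/4 ✓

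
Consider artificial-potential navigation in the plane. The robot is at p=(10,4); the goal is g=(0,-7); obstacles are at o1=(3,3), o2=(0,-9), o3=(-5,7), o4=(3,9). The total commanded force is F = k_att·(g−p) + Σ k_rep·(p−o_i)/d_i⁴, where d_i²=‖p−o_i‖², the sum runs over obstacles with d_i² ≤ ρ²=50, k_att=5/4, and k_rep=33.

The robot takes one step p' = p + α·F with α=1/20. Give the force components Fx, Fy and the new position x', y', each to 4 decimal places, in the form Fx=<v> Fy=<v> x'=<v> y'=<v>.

Fx=-12.4076 Fy=-13.7368 x'=9.3796 y'=3.3132

F_att = 5/4·(g−p) = 5/4·(-10,-11) = (-12.5000,-13.7500)
o1: d²=50 ≤ ρ²=50; F_rep = 33·(7,1)/50² = (0.0924,0.0132)
o2: d²=269 > ρ²=50 → inactive
o3: d²=234 > ρ²=50 → inactive
o4: d²=74 > ρ²=50 → inactive
F = F_att + ΣF_rep = (-12.4076,-13.7368)
p' = p + 1/20·F = (9.3796,3.3132)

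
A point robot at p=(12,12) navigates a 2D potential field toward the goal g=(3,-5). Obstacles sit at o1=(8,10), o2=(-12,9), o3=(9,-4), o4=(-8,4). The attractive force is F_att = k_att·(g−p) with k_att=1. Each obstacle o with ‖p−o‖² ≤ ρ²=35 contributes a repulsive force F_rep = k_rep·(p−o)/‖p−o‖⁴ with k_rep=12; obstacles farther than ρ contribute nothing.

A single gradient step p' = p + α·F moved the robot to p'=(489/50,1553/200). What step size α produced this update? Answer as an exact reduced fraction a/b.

α = 1/4

F_att = 1·(g−p) = 1·(-9,-17) = (-9.0000,-17.0000)
o1: d²=20 ≤ ρ²=35; F_rep = 12·(4,2)/20² = (0.1200,0.0600)
o2: d²=585 > ρ²=35 → inactive
o3: d²=265 > ρ²=35 → inactive
o4: d²=464 > ρ²=35 → inactive
F = F_att + ΣF_rep = (-8.8800,-16.9400)
Δp = p'−p = (-2.2200,-4.2350); α = Δx/Fx = (-111/50) / (-222/25) = 1/4
check: Δy/Fy = (-847/200) / (-847/50) = 1/4 ✓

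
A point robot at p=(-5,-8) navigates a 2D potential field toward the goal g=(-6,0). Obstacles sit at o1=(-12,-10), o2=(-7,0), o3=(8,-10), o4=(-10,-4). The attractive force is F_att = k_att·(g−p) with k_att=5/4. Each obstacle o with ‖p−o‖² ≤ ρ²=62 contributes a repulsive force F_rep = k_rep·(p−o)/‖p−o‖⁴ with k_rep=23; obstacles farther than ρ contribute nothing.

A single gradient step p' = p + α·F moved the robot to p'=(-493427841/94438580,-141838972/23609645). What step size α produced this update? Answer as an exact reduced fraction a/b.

F_att = 5/4·(g−p) = 5/4·(-1,8) = (-1.2500,10.0000)
o1: d²=53 ≤ ρ²=62; F_rep = 23·(7,2)/53² = (0.0573,0.0164)
o2: d²=68 > ρ²=62 → inactive
o3: d²=173 > ρ²=62 → inactive
o4: d²=41 ≤ ρ²=62; F_rep = 23·(5,-4)/41² = (0.0684,-0.0547)
F = F_att + ΣF_rep = (-1.1243,9.9616)
Δp = p'−p = (-0.2249,1.9923); α = Δx/Fx = (-21234941/94438580) / (-21234941/18887716) = 1/5
check: Δy/Fy = (47038188/23609645) / (47038188/4721929) = 1/5 ✓

α = 1/5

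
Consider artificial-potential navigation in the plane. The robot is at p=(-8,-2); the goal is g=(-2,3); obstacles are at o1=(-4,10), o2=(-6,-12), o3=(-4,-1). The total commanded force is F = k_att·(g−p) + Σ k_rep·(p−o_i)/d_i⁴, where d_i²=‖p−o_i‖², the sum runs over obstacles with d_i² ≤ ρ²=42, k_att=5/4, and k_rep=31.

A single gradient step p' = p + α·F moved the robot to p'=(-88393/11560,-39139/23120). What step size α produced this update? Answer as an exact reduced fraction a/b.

F_att = 5/4·(g−p) = 5/4·(6,5) = (7.5000,6.2500)
o1: d²=160 > ρ²=42 → inactive
o2: d²=104 > ρ²=42 → inactive
o3: d²=17 ≤ ρ²=42; F_rep = 31·(-4,-1)/17² = (-0.4291,-0.1073)
F = F_att + ΣF_rep = (7.0709,6.1427)
Δp = p'−p = (0.3535,0.3071); α = Δx/Fx = (4087/11560) / (4087/578) = 1/20
check: Δy/Fy = (7101/23120) / (7101/1156) = 1/20 ✓

α = 1/20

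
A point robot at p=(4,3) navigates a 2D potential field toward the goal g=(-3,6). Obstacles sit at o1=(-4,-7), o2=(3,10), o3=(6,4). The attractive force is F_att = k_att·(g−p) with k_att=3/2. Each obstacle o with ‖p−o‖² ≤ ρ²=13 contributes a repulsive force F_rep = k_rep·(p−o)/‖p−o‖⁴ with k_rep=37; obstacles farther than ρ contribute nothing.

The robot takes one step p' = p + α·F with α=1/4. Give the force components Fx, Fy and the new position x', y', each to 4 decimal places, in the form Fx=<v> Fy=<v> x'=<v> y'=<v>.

F_att = 3/2·(g−p) = 3/2·(-7,3) = (-10.5000,4.5000)
o1: d²=164 > ρ²=13 → inactive
o2: d²=50 > ρ²=13 → inactive
o3: d²=5 ≤ ρ²=13; F_rep = 37·(-2,-1)/5² = (-2.9600,-1.4800)
F = F_att + ΣF_rep = (-13.4600,3.0200)
p' = p + 1/4·F = (0.6350,3.7550)

Fx=-13.4600 Fy=3.0200 x'=0.6350 y'=3.7550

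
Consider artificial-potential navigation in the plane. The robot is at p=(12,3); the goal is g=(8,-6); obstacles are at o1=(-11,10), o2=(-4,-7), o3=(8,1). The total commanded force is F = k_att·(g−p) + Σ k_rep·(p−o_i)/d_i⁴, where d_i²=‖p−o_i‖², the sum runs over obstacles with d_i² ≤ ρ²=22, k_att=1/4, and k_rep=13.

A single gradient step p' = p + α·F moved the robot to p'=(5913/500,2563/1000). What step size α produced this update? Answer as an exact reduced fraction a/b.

α = 1/5

F_att = 1/4·(g−p) = 1/4·(-4,-9) = (-1.0000,-2.2500)
o1: d²=578 > ρ²=22 → inactive
o2: d²=356 > ρ²=22 → inactive
o3: d²=20 ≤ ρ²=22; F_rep = 13·(4,2)/20² = (0.1300,0.0650)
F = F_att + ΣF_rep = (-0.8700,-2.1850)
Δp = p'−p = (-0.1740,-0.4370); α = Δx/Fx = (-87/500) / (-87/100) = 1/5
check: Δy/Fy = (-437/1000) / (-437/200) = 1/5 ✓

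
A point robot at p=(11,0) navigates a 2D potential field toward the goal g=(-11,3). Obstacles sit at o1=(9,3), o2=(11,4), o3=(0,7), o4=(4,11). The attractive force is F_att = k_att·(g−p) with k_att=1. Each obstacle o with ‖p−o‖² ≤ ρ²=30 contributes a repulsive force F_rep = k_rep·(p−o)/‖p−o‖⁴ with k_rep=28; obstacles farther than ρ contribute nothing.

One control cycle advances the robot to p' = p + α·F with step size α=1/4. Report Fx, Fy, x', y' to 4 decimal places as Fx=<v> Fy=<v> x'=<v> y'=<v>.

Fx=-21.6686 Fy=2.0655 x'=5.5828 y'=0.5164

F_att = 1·(g−p) = 1·(-22,3) = (-22.0000,3.0000)
o1: d²=13 ≤ ρ²=30; F_rep = 28·(2,-3)/13² = (0.3314,-0.4970)
o2: d²=16 ≤ ρ²=30; F_rep = 28·(0,-4)/16² = (0.0000,-0.4375)
o3: d²=170 > ρ²=30 → inactive
o4: d²=170 > ρ²=30 → inactive
F = F_att + ΣF_rep = (-21.6686,2.0655)
p' = p + 1/4·F = (5.5828,0.5164)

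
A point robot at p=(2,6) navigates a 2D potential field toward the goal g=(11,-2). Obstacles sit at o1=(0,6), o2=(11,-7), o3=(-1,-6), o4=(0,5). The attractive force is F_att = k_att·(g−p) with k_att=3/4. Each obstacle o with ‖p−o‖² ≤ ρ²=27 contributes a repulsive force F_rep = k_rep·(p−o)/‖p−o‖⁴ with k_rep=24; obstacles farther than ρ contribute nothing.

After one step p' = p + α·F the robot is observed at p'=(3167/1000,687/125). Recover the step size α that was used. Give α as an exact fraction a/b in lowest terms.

α = 1/10

F_att = 3/4·(g−p) = 3/4·(9,-8) = (6.7500,-6.0000)
o1: d²=4 ≤ ρ²=27; F_rep = 24·(2,0)/4² = (3.0000,0.0000)
o2: d²=250 > ρ²=27 → inactive
o3: d²=153 > ρ²=27 → inactive
o4: d²=5 ≤ ρ²=27; F_rep = 24·(2,1)/5² = (1.9200,0.9600)
F = F_att + ΣF_rep = (11.6700,-5.0400)
Δp = p'−p = (1.1670,-0.5040); α = Δx/Fx = (1167/1000) / (1167/100) = 1/10
check: Δy/Fy = (-63/125) / (-126/25) = 1/10 ✓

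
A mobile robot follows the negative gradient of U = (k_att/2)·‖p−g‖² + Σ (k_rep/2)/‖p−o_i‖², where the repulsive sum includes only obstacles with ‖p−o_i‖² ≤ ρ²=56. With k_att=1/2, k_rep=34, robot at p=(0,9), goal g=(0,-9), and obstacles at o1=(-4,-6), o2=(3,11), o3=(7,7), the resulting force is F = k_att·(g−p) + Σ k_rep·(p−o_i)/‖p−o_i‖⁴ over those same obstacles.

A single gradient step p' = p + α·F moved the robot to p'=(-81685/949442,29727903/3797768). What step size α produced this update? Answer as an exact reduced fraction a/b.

F_att = 1/2·(g−p) = 1/2·(0,-18) = (0.0000,-9.0000)
o1: d²=241 > ρ²=56 → inactive
o2: d²=13 ≤ ρ²=56; F_rep = 34·(-3,-2)/13² = (-0.6036,-0.4024)
o3: d²=53 ≤ ρ²=56; F_rep = 34·(-7,2)/53² = (-0.0847,0.0242)
F = F_att + ΣF_rep = (-0.6883,-9.3782)
Δp = p'−p = (-0.0860,-1.1723); α = Δx/Fx = (-81685/949442) / (-326740/474721) = 1/8
check: Δy/Fy = (-4452009/3797768) / (-4452009/474721) = 1/8 ✓

α = 1/8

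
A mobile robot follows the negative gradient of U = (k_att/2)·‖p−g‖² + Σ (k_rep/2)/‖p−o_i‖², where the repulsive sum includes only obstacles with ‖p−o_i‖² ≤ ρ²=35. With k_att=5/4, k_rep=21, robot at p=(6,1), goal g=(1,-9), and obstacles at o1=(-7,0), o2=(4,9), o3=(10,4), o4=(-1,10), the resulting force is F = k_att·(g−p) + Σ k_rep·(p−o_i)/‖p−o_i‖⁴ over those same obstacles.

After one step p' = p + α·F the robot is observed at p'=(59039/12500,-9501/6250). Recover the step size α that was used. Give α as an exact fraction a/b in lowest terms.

F_att = 5/4·(g−p) = 5/4·(-5,-10) = (-6.2500,-12.5000)
o1: d²=170 > ρ²=35 → inactive
o2: d²=68 > ρ²=35 → inactive
o3: d²=25 ≤ ρ²=35; F_rep = 21·(-4,-3)/25² = (-0.1344,-0.1008)
o4: d²=130 > ρ²=35 → inactive
F = F_att + ΣF_rep = (-6.3844,-12.6008)
Δp = p'−p = (-1.2769,-2.5202); α = Δx/Fx = (-15961/12500) / (-15961/2500) = 1/5
check: Δy/Fy = (-15751/6250) / (-15751/1250) = 1/5 ✓

α = 1/5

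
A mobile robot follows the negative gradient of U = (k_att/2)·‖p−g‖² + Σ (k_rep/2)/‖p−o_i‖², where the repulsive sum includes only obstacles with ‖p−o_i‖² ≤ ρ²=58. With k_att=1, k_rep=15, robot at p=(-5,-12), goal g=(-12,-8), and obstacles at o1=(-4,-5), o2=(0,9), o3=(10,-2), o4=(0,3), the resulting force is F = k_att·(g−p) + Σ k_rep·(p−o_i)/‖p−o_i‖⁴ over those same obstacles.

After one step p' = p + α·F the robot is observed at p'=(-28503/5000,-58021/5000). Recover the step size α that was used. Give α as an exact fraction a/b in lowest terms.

F_att = 1·(g−p) = 1·(-7,4) = (-7.0000,4.0000)
o1: d²=50 ≤ ρ²=58; F_rep = 15·(-1,-7)/50² = (-0.0060,-0.0420)
o2: d²=466 > ρ²=58 → inactive
o3: d²=325 > ρ²=58 → inactive
o4: d²=250 > ρ²=58 → inactive
F = F_att + ΣF_rep = (-7.0060,3.9580)
Δp = p'−p = (-0.7006,0.3958); α = Δx/Fx = (-3503/5000) / (-3503/500) = 1/10
check: Δy/Fy = (1979/5000) / (1979/500) = 1/10 ✓

α = 1/10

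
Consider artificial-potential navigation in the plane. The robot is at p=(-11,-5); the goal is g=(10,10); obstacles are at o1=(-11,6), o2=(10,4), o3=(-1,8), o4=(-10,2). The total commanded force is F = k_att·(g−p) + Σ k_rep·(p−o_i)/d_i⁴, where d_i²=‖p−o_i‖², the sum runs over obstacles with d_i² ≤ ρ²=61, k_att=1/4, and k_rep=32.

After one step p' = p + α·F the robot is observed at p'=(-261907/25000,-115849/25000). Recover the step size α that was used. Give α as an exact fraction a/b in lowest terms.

α = 1/10

F_att = 1/4·(g−p) = 1/4·(21,15) = (5.2500,3.7500)
o1: d²=121 > ρ²=61 → inactive
o2: d²=522 > ρ²=61 → inactive
o3: d²=269 > ρ²=61 → inactive
o4: d²=50 ≤ ρ²=61; F_rep = 32·(-1,-7)/50² = (-0.0128,-0.0896)
F = F_att + ΣF_rep = (5.2372,3.6604)
Δp = p'−p = (0.5237,0.3660); α = Δx/Fx = (13093/25000) / (13093/2500) = 1/10
check: Δy/Fy = (9151/25000) / (9151/2500) = 1/10 ✓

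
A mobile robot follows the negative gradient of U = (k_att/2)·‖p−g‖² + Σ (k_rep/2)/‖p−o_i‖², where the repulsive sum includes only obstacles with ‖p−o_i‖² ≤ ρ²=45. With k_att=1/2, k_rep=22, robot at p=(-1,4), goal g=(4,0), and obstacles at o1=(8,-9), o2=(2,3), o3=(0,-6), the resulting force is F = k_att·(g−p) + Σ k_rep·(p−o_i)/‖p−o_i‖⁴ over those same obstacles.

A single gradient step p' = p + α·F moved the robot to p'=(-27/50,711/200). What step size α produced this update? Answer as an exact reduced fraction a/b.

F_att = 1/2·(g−p) = 1/2·(5,-4) = (2.5000,-2.0000)
o1: d²=250 > ρ²=45 → inactive
o2: d²=10 ≤ ρ²=45; F_rep = 22·(-3,1)/10² = (-0.6600,0.2200)
o3: d²=101 > ρ²=45 → inactive
F = F_att + ΣF_rep = (1.8400,-1.7800)
Δp = p'−p = (0.4600,-0.4450); α = Δx/Fx = (23/50) / (46/25) = 1/4
check: Δy/Fy = (-89/200) / (-89/50) = 1/4 ✓

α = 1/4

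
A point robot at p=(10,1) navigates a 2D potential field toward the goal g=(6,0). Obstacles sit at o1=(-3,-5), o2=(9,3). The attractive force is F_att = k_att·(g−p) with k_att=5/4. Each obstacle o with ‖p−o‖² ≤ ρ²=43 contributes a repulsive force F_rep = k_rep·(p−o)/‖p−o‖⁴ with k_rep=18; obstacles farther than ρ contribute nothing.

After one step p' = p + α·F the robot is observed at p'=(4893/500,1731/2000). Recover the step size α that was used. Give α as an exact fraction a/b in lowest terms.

F_att = 5/4·(g−p) = 5/4·(-4,-1) = (-5.0000,-1.2500)
o1: d²=205 > ρ²=43 → inactive
o2: d²=5 ≤ ρ²=43; F_rep = 18·(1,-2)/5² = (0.7200,-1.4400)
F = F_att + ΣF_rep = (-4.2800,-2.6900)
Δp = p'−p = (-0.2140,-0.1345); α = Δx/Fx = (-107/500) / (-107/25) = 1/20
check: Δy/Fy = (-269/2000) / (-269/100) = 1/20 ✓

α = 1/20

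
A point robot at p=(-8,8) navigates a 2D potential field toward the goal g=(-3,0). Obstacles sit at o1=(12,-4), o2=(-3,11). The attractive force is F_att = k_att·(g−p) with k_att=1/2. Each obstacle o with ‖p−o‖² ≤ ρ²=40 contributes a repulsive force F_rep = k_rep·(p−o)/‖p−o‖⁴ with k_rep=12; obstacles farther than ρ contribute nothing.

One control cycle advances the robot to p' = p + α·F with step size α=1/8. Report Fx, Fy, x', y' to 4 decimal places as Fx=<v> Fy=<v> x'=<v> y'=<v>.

F_att = 1/2·(g−p) = 1/2·(5,-8) = (2.5000,-4.0000)
o1: d²=544 > ρ²=40 → inactive
o2: d²=34 ≤ ρ²=40; F_rep = 12·(-5,-3)/34² = (-0.0519,-0.0311)
F = F_att + ΣF_rep = (2.4481,-4.0311)
p' = p + 1/8·F = (-7.6940,7.4961)

Fx=2.4481 Fy=-4.0311 x'=-7.6940 y'=7.4961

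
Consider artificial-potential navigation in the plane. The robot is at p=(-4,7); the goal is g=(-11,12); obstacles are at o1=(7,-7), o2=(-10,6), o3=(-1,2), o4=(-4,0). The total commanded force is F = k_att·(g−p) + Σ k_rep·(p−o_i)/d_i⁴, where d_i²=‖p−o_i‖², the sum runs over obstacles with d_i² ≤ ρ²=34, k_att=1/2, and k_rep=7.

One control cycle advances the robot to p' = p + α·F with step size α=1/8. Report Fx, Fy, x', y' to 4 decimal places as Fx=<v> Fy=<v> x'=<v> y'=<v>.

F_att = 1/2·(g−p) = 1/2·(-7,5) = (-3.5000,2.5000)
o1: d²=317 > ρ²=34 → inactive
o2: d²=37 > ρ²=34 → inactive
o3: d²=34 ≤ ρ²=34; F_rep = 7·(-3,5)/34² = (-0.0182,0.0303)
o4: d²=49 > ρ²=34 → inactive
F = F_att + ΣF_rep = (-3.5182,2.5303)
p' = p + 1/8·F = (-4.4398,7.3163)

Fx=-3.5182 Fy=2.5303 x'=-4.4398 y'=7.3163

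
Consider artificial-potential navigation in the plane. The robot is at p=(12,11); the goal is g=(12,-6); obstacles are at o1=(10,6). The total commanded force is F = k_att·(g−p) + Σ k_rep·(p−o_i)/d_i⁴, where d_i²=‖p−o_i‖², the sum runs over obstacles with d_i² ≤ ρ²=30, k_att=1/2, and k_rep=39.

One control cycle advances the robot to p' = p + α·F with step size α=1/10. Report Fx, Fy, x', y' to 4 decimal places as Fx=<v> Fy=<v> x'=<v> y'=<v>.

Fx=0.0927 Fy=-8.2681 x'=12.0093 y'=10.1732

F_att = 1/2·(g−p) = 1/2·(0,-17) = (0.0000,-8.5000)
o1: d²=29 ≤ ρ²=30; F_rep = 39·(2,5)/29² = (0.0927,0.2319)
F = F_att + ΣF_rep = (0.0927,-8.2681)
p' = p + 1/10·F = (12.0093,10.1732)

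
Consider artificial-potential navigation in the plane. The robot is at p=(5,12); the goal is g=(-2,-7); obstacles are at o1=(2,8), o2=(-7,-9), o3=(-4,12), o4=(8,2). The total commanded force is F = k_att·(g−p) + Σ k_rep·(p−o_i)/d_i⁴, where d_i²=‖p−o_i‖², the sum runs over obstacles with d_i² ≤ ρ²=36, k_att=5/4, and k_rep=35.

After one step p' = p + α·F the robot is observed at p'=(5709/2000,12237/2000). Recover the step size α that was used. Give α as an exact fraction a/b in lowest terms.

F_att = 5/4·(g−p) = 5/4·(-7,-19) = (-8.7500,-23.7500)
o1: d²=25 ≤ ρ²=36; F_rep = 35·(3,4)/25² = (0.1680,0.2240)
o2: d²=585 > ρ²=36 → inactive
o3: d²=81 > ρ²=36 → inactive
o4: d²=109 > ρ²=36 → inactive
F = F_att + ΣF_rep = (-8.5820,-23.5260)
Δp = p'−p = (-2.1455,-5.8815); α = Δx/Fx = (-4291/2000) / (-4291/500) = 1/4
check: Δy/Fy = (-11763/2000) / (-11763/500) = 1/4 ✓

α = 1/4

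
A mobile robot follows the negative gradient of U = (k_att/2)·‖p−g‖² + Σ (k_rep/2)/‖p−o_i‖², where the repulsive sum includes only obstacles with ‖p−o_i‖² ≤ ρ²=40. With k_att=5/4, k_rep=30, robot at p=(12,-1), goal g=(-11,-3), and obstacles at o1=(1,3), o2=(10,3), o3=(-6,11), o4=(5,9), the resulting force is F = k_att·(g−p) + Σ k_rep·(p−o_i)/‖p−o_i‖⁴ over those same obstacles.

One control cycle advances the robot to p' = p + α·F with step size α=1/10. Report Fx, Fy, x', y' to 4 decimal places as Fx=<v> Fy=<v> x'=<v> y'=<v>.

F_att = 5/4·(g−p) = 5/4·(-23,-2) = (-28.7500,-2.5000)
o1: d²=137 > ρ²=40 → inactive
o2: d²=20 ≤ ρ²=40; F_rep = 30·(2,-4)/20² = (0.1500,-0.3000)
o3: d²=468 > ρ²=40 → inactive
o4: d²=149 > ρ²=40 → inactive
F = F_att + ΣF_rep = (-28.6000,-2.8000)
p' = p + 1/10·F = (9.1400,-1.2800)

Fx=-28.6000 Fy=-2.8000 x'=9.1400 y'=-1.2800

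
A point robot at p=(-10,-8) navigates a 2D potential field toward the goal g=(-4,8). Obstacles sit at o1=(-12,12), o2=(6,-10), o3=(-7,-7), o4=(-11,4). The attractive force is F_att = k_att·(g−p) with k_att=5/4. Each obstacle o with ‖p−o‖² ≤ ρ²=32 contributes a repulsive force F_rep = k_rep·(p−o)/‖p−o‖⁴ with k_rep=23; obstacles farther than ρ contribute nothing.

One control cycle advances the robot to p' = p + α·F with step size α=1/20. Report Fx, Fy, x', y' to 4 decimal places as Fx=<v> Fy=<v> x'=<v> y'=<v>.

F_att = 5/4·(g−p) = 5/4·(6,16) = (7.5000,20.0000)
o1: d²=404 > ρ²=32 → inactive
o2: d²=260 > ρ²=32 → inactive
o3: d²=10 ≤ ρ²=32; F_rep = 23·(-3,-1)/10² = (-0.6900,-0.2300)
o4: d²=145 > ρ²=32 → inactive
F = F_att + ΣF_rep = (6.8100,19.7700)
p' = p + 1/20·F = (-9.6595,-7.0115)

Fx=6.8100 Fy=19.7700 x'=-9.6595 y'=-7.0115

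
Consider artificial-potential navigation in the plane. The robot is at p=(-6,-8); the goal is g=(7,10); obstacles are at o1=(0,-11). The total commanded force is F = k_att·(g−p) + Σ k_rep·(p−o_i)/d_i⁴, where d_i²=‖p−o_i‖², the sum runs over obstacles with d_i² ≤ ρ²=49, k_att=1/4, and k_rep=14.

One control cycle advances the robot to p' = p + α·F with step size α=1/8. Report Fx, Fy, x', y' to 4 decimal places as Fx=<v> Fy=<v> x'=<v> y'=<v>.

Fx=3.2085 Fy=4.5207 x'=-5.5989 y'=-7.4349

F_att = 1/4·(g−p) = 1/4·(13,18) = (3.2500,4.5000)
o1: d²=45 ≤ ρ²=49; F_rep = 14·(-6,3)/45² = (-0.0415,0.0207)
F = F_att + ΣF_rep = (3.2085,4.5207)
p' = p + 1/8·F = (-5.5989,-7.4349)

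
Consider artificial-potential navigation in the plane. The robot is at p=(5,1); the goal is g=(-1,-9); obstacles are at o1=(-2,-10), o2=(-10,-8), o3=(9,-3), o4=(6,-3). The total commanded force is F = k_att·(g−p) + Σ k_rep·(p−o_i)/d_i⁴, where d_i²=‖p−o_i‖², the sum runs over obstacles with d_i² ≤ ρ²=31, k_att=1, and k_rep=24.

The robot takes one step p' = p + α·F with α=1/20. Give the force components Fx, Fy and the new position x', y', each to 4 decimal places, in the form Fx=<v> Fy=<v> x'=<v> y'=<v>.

F_att = 1·(g−p) = 1·(-6,-10) = (-6.0000,-10.0000)
o1: d²=170 > ρ²=31 → inactive
o2: d²=306 > ρ²=31 → inactive
o3: d²=32 > ρ²=31 → inactive
o4: d²=17 ≤ ρ²=31; F_rep = 24·(-1,4)/17² = (-0.0830,0.3322)
F = F_att + ΣF_rep = (-6.0830,-9.6678)
p' = p + 1/20·F = (4.6958,0.5166)

Fx=-6.0830 Fy=-9.6678 x'=4.6958 y'=0.5166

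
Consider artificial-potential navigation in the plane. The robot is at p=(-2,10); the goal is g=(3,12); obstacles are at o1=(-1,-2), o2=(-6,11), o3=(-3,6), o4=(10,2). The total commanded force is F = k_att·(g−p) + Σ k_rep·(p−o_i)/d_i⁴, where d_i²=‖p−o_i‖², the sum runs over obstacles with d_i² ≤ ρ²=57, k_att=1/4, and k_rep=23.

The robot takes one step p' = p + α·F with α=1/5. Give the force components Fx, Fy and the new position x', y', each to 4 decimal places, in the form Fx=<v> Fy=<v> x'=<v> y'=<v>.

F_att = 1/4·(g−p) = 1/4·(5,2) = (1.2500,0.5000)
o1: d²=145 > ρ²=57 → inactive
o2: d²=17 ≤ ρ²=57; F_rep = 23·(4,-1)/17² = (0.3183,-0.0796)
o3: d²=17 ≤ ρ²=57; F_rep = 23·(1,4)/17² = (0.0796,0.3183)
o4: d²=208 > ρ²=57 → inactive
F = F_att + ΣF_rep = (1.6479,0.7388)
p' = p + 1/5·F = (-1.6704,10.1478)

Fx=1.6479 Fy=0.7388 x'=-1.6704 y'=10.1478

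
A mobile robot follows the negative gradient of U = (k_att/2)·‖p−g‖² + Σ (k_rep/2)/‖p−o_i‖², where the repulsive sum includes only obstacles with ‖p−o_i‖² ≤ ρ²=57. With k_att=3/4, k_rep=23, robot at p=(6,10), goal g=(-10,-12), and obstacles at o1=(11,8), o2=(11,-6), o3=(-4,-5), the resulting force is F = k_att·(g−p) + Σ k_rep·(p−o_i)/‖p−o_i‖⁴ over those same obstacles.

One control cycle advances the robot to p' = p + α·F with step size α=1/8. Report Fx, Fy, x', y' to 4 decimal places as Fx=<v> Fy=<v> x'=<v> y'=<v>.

Fx=-12.1367 Fy=-16.4453 x'=4.4829 y'=7.9443

F_att = 3/4·(g−p) = 3/4·(-16,-22) = (-12.0000,-16.5000)
o1: d²=29 ≤ ρ²=57; F_rep = 23·(-5,2)/29² = (-0.1367,0.0547)
o2: d²=281 > ρ²=57 → inactive
o3: d²=325 > ρ²=57 → inactive
F = F_att + ΣF_rep = (-12.1367,-16.4453)
p' = p + 1/8·F = (4.4829,7.9443)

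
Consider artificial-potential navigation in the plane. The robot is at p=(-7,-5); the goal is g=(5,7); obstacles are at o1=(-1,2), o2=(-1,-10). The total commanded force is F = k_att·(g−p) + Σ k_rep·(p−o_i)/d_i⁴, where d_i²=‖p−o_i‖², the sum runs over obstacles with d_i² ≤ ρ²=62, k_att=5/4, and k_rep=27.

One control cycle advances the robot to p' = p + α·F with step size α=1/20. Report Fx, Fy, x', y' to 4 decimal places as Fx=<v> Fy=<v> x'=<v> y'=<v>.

F_att = 5/4·(g−p) = 5/4·(12,12) = (15.0000,15.0000)
o1: d²=85 > ρ²=62 → inactive
o2: d²=61 ≤ ρ²=62; F_rep = 27·(-6,5)/61² = (-0.0435,0.0363)
F = F_att + ΣF_rep = (14.9565,15.0363)
p' = p + 1/20·F = (-6.2522,-4.2482)

Fx=14.9565 Fy=15.0363 x'=-6.2522 y'=-4.2482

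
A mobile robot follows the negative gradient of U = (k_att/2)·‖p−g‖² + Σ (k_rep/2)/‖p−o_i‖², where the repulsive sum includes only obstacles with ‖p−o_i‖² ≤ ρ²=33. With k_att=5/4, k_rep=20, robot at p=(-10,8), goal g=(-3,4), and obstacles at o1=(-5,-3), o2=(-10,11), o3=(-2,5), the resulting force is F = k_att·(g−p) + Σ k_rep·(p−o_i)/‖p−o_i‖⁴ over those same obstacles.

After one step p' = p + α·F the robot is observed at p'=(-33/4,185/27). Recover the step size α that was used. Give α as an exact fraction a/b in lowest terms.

F_att = 5/4·(g−p) = 5/4·(7,-4) = (8.7500,-5.0000)
o1: d²=146 > ρ²=33 → inactive
o2: d²=9 ≤ ρ²=33; F_rep = 20·(0,-3)/9² = (0.0000,-0.7407)
o3: d²=73 > ρ²=33 → inactive
F = F_att + ΣF_rep = (8.7500,-5.7407)
Δp = p'−p = (1.7500,-1.1481); α = Δx/Fx = (7/4) / (35/4) = 1/5
check: Δy/Fy = (-31/27) / (-155/27) = 1/5 ✓

α = 1/5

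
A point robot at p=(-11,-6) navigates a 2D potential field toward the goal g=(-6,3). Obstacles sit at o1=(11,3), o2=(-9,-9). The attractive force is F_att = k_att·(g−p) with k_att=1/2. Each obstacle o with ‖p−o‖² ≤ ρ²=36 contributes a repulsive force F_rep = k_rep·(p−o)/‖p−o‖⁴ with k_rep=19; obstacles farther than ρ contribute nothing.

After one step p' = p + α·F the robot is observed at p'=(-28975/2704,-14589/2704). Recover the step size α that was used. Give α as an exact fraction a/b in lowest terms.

α = 1/8

F_att = 1/2·(g−p) = 1/2·(5,9) = (2.5000,4.5000)
o1: d²=565 > ρ²=36 → inactive
o2: d²=13 ≤ ρ²=36; F_rep = 19·(-2,3)/13² = (-0.2249,0.3373)
F = F_att + ΣF_rep = (2.2751,4.8373)
Δp = p'−p = (0.2844,0.6047); α = Δx/Fx = (769/2704) / (769/338) = 1/8
check: Δy/Fy = (1635/2704) / (1635/338) = 1/8 ✓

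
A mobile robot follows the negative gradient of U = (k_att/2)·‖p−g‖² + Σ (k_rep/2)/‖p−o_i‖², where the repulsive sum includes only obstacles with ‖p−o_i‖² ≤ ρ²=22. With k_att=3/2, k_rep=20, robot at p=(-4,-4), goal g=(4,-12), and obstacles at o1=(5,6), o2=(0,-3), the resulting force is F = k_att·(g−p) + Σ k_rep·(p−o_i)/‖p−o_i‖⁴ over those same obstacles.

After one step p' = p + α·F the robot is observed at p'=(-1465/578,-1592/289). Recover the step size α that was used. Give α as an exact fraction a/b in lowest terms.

α = 1/8

F_att = 3/2·(g−p) = 3/2·(8,-8) = (12.0000,-12.0000)
o1: d²=181 > ρ²=22 → inactive
o2: d²=17 ≤ ρ²=22; F_rep = 20·(-4,-1)/17² = (-0.2768,-0.0692)
F = F_att + ΣF_rep = (11.7232,-12.0692)
Δp = p'−p = (1.4654,-1.5087); α = Δx/Fx = (847/578) / (3388/289) = 1/8
check: Δy/Fy = (-436/289) / (-3488/289) = 1/8 ✓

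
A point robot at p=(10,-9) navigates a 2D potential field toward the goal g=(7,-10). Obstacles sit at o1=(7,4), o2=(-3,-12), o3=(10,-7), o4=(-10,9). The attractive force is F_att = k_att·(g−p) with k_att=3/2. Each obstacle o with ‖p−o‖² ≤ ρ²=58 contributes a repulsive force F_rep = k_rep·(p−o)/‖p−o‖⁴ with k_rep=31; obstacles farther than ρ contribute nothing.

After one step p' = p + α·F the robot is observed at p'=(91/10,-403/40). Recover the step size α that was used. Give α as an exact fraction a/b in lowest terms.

F_att = 3/2·(g−p) = 3/2·(-3,-1) = (-4.5000,-1.5000)
o1: d²=178 > ρ²=58 → inactive
o2: d²=178 > ρ²=58 → inactive
o3: d²=4 ≤ ρ²=58; F_rep = 31·(0,-2)/4² = (0.0000,-3.8750)
o4: d²=724 > ρ²=58 → inactive
F = F_att + ΣF_rep = (-4.5000,-5.3750)
Δp = p'−p = (-0.9000,-1.0750); α = Δx/Fx = (-9/10) / (-9/2) = 1/5
check: Δy/Fy = (-43/40) / (-43/8) = 1/5 ✓

α = 1/5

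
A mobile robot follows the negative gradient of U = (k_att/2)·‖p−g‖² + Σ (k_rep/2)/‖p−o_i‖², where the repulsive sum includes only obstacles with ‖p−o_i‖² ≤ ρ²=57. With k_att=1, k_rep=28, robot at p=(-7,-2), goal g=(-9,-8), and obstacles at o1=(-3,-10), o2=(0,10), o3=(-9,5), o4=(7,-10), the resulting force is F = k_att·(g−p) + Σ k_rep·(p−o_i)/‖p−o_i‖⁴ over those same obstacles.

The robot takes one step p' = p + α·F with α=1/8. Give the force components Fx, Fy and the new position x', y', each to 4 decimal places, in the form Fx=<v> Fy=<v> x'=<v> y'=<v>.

F_att = 1·(g−p) = 1·(-2,-6) = (-2.0000,-6.0000)
o1: d²=80 > ρ²=57 → inactive
o2: d²=193 > ρ²=57 → inactive
o3: d²=53 ≤ ρ²=57; F_rep = 28·(2,-7)/53² = (0.0199,-0.0698)
o4: d²=260 > ρ²=57 → inactive
F = F_att + ΣF_rep = (-1.9801,-6.0698)
p' = p + 1/8·F = (-7.2475,-2.7587)

Fx=-1.9801 Fy=-6.0698 x'=-7.2475 y'=-2.7587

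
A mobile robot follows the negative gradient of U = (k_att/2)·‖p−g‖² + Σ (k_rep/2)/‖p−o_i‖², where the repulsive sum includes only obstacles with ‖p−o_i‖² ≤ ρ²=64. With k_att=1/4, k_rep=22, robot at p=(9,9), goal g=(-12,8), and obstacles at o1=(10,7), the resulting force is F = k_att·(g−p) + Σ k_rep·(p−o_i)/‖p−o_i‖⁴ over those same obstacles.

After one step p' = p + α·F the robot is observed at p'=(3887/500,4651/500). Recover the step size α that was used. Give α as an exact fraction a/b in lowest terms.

α = 1/5

F_att = 1/4·(g−p) = 1/4·(-21,-1) = (-5.2500,-0.2500)
o1: d²=5 ≤ ρ²=64; F_rep = 22·(-1,2)/5² = (-0.8800,1.7600)
F = F_att + ΣF_rep = (-6.1300,1.5100)
Δp = p'−p = (-1.2260,0.3020); α = Δx/Fx = (-613/500) / (-613/100) = 1/5
check: Δy/Fy = (151/500) / (151/100) = 1/5 ✓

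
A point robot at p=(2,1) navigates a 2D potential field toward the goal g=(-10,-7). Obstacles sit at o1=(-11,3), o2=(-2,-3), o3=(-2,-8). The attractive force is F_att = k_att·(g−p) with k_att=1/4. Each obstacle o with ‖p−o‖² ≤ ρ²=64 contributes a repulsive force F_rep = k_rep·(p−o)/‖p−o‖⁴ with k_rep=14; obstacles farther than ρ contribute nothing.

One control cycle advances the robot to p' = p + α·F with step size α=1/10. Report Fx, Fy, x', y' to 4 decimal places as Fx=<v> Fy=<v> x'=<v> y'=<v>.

F_att = 1/4·(g−p) = 1/4·(-12,-8) = (-3.0000,-2.0000)
o1: d²=173 > ρ²=64 → inactive
o2: d²=32 ≤ ρ²=64; F_rep = 14·(4,4)/32² = (0.0547,0.0547)
o3: d²=97 > ρ²=64 → inactive
F = F_att + ΣF_rep = (-2.9453,-1.9453)
p' = p + 1/10·F = (1.7055,0.8055)

Fx=-2.9453 Fy=-1.9453 x'=1.7055 y'=0.8055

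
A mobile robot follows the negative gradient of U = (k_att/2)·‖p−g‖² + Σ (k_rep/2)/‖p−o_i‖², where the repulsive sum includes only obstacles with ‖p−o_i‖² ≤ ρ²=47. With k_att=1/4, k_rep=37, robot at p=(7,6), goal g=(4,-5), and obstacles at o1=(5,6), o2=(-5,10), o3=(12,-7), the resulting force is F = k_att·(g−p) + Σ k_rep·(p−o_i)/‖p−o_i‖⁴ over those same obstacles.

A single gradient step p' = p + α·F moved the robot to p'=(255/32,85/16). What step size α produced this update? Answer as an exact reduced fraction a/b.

α = 1/4

F_att = 1/4·(g−p) = 1/4·(-3,-11) = (-0.7500,-2.7500)
o1: d²=4 ≤ ρ²=47; F_rep = 37·(2,0)/4² = (4.6250,0.0000)
o2: d²=160 > ρ²=47 → inactive
o3: d²=194 > ρ²=47 → inactive
F = F_att + ΣF_rep = (3.8750,-2.7500)
Δp = p'−p = (0.9688,-0.6875); α = Δx/Fx = (31/32) / (31/8) = 1/4
check: Δy/Fy = (-11/16) / (-11/4) = 1/4 ✓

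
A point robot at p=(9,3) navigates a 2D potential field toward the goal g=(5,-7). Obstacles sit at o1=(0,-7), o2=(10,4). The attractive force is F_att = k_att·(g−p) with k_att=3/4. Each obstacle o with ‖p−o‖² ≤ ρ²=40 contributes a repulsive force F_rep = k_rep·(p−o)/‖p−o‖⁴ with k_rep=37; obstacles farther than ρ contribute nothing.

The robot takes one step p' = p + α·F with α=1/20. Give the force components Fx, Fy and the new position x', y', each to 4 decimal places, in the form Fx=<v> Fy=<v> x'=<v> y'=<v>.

Fx=-12.2500 Fy=-16.7500 x'=8.3875 y'=2.1625

F_att = 3/4·(g−p) = 3/4·(-4,-10) = (-3.0000,-7.5000)
o1: d²=181 > ρ²=40 → inactive
o2: d²=2 ≤ ρ²=40; F_rep = 37·(-1,-1)/2² = (-9.2500,-9.2500)
F = F_att + ΣF_rep = (-12.2500,-16.7500)
p' = p + 1/20·F = (8.3875,2.1625)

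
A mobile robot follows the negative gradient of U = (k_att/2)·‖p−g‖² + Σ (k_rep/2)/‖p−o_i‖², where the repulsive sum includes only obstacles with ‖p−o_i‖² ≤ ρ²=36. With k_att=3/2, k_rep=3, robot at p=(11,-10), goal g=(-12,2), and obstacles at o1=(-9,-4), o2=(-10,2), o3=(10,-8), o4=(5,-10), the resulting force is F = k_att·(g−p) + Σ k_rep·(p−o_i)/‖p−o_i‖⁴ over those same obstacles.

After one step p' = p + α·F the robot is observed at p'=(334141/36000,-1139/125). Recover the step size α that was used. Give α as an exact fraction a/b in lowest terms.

α = 1/20

F_att = 3/2·(g−p) = 3/2·(-23,12) = (-34.5000,18.0000)
o1: d²=436 > ρ²=36 → inactive
o2: d²=585 > ρ²=36 → inactive
o3: d²=5 ≤ ρ²=36; F_rep = 3·(1,-2)/5² = (0.1200,-0.2400)
o4: d²=36 ≤ ρ²=36; F_rep = 3·(6,0)/36² = (0.0139,0.0000)
F = F_att + ΣF_rep = (-34.3661,17.7600)
Δp = p'−p = (-1.7183,0.8880); α = Δx/Fx = (-61859/36000) / (-61859/1800) = 1/20
check: Δy/Fy = (111/125) / (444/25) = 1/20 ✓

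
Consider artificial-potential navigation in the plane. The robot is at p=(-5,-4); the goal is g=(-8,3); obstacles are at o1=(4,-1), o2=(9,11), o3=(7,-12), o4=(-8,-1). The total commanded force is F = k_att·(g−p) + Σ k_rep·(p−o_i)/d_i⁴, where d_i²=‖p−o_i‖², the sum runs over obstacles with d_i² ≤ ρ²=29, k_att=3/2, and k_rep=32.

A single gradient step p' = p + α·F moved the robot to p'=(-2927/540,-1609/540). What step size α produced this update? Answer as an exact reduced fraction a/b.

F_att = 3/2·(g−p) = 3/2·(-3,7) = (-4.5000,10.5000)
o1: d²=90 > ρ²=29 → inactive
o2: d²=421 > ρ²=29 → inactive
o3: d²=208 > ρ²=29 → inactive
o4: d²=18 ≤ ρ²=29; F_rep = 32·(3,-3)/18² = (0.2963,-0.2963)
F = F_att + ΣF_rep = (-4.2037,10.2037)
Δp = p'−p = (-0.4204,1.0204); α = Δx/Fx = (-227/540) / (-227/54) = 1/10
check: Δy/Fy = (551/540) / (551/54) = 1/10 ✓

α = 1/10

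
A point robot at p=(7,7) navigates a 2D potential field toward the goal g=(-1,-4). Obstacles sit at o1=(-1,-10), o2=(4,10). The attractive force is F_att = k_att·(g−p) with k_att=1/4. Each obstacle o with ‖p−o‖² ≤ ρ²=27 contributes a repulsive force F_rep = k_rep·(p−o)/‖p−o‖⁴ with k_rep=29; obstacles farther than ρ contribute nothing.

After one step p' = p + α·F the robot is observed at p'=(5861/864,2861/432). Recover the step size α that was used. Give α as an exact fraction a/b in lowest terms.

α = 1/8

F_att = 1/4·(g−p) = 1/4·(-8,-11) = (-2.0000,-2.7500)
o1: d²=353 > ρ²=27 → inactive
o2: d²=18 ≤ ρ²=27; F_rep = 29·(3,-3)/18² = (0.2685,-0.2685)
F = F_att + ΣF_rep = (-1.7315,-3.0185)
Δp = p'−p = (-0.2164,-0.3773); α = Δx/Fx = (-187/864) / (-187/108) = 1/8
check: Δy/Fy = (-163/432) / (-163/54) = 1/8 ✓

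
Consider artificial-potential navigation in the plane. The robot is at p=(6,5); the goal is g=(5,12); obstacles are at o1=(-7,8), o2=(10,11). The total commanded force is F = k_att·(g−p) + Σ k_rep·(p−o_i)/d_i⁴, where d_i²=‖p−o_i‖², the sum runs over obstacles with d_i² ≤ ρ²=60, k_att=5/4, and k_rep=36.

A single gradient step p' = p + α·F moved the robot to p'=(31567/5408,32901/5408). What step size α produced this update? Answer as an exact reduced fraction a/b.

F_att = 5/4·(g−p) = 5/4·(-1,7) = (-1.2500,8.7500)
o1: d²=178 > ρ²=60 → inactive
o2: d²=52 ≤ ρ²=60; F_rep = 36·(-4,-6)/52² = (-0.0533,-0.0799)
F = F_att + ΣF_rep = (-1.3033,8.6701)
Δp = p'−p = (-0.1629,1.0838); α = Δx/Fx = (-881/5408) / (-881/676) = 1/8
check: Δy/Fy = (5861/5408) / (5861/676) = 1/8 ✓

α = 1/8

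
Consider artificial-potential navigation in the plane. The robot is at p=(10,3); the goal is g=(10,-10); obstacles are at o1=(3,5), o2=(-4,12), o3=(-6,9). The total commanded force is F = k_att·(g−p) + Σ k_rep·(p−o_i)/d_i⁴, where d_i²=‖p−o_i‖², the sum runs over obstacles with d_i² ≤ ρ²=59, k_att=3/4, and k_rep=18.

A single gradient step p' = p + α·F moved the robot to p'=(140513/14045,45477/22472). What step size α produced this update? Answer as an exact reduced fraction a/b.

α = 1/10

F_att = 3/4·(g−p) = 3/4·(0,-13) = (0.0000,-9.7500)
o1: d²=53 ≤ ρ²=59; F_rep = 18·(7,-2)/53² = (0.0449,-0.0128)
o2: d²=277 > ρ²=59 → inactive
o3: d²=292 > ρ²=59 → inactive
F = F_att + ΣF_rep = (0.0449,-9.7628)
Δp = p'−p = (0.0045,-0.9763); α = Δx/Fx = (63/14045) / (126/2809) = 1/10
check: Δy/Fy = (-21939/22472) / (-109695/11236) = 1/10 ✓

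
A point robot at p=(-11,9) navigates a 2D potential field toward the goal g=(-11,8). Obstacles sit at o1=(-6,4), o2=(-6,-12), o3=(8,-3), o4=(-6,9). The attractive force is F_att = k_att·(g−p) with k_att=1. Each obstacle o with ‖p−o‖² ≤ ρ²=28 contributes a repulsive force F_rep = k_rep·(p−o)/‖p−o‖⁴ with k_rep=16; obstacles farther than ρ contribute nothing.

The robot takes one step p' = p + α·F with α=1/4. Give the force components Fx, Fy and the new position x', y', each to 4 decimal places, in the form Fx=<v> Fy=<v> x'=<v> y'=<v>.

F_att = 1·(g−p) = 1·(0,-1) = (0.0000,-1.0000)
o1: d²=50 > ρ²=28 → inactive
o2: d²=466 > ρ²=28 → inactive
o3: d²=505 > ρ²=28 → inactive
o4: d²=25 ≤ ρ²=28; F_rep = 16·(-5,0)/25² = (-0.1280,0.0000)
F = F_att + ΣF_rep = (-0.1280,-1.0000)
p' = p + 1/4·F = (-11.0320,8.7500)

Fx=-0.1280 Fy=-1.0000 x'=-11.0320 y'=8.7500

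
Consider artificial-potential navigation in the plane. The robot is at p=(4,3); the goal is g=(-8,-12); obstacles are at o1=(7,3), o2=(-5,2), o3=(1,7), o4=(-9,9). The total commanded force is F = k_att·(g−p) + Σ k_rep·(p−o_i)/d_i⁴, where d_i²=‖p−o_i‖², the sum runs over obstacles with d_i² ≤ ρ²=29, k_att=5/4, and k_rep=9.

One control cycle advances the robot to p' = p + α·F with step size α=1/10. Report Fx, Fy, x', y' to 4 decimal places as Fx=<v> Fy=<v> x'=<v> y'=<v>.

Fx=-15.2901 Fy=-18.8076 x'=2.4710 y'=1.1192

F_att = 5/4·(g−p) = 5/4·(-12,-15) = (-15.0000,-18.7500)
o1: d²=9 ≤ ρ²=29; F_rep = 9·(-3,0)/9² = (-0.3333,0.0000)
o2: d²=82 > ρ²=29 → inactive
o3: d²=25 ≤ ρ²=29; F_rep = 9·(3,-4)/25² = (0.0432,-0.0576)
o4: d²=205 > ρ²=29 → inactive
F = F_att + ΣF_rep = (-15.2901,-18.8076)
p' = p + 1/10·F = (2.4710,1.1192)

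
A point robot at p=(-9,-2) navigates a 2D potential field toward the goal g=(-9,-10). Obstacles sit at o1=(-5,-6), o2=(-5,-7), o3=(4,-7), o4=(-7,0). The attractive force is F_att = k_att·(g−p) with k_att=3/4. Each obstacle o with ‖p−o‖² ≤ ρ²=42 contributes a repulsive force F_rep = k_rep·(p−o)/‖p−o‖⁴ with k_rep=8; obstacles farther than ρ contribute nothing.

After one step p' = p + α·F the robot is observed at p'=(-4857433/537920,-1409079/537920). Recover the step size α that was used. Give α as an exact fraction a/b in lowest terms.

α = 1/10

F_att = 3/4·(g−p) = 3/4·(0,-8) = (0.0000,-6.0000)
o1: d²=32 ≤ ρ²=42; F_rep = 8·(-4,4)/32² = (-0.0312,0.0312)
o2: d²=41 ≤ ρ²=42; F_rep = 8·(-4,5)/41² = (-0.0190,0.0238)
o3: d²=194 > ρ²=42 → inactive
o4: d²=8 ≤ ρ²=42; F_rep = 8·(-2,-2)/8² = (-0.2500,-0.2500)
F = F_att + ΣF_rep = (-0.3003,-6.1950)
Δp = p'−p = (-0.0300,-0.6195); α = Δx/Fx = (-16153/537920) / (-16153/53792) = 1/10
check: Δy/Fy = (-333239/537920) / (-333239/53792) = 1/10 ✓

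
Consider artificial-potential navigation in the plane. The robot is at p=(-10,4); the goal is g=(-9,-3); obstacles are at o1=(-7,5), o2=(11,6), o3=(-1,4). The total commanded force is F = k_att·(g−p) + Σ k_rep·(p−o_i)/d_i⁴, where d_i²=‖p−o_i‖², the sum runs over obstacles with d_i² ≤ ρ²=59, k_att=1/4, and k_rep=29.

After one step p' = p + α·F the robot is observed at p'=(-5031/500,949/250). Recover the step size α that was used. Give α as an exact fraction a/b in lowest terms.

α = 1/10

F_att = 1/4·(g−p) = 1/4·(1,-7) = (0.2500,-1.7500)
o1: d²=10 ≤ ρ²=59; F_rep = 29·(-3,-1)/10² = (-0.8700,-0.2900)
o2: d²=445 > ρ²=59 → inactive
o3: d²=81 > ρ²=59 → inactive
F = F_att + ΣF_rep = (-0.6200,-2.0400)
Δp = p'−p = (-0.0620,-0.2040); α = Δx/Fx = (-31/500) / (-31/50) = 1/10
check: Δy/Fy = (-51/250) / (-51/25) = 1/10 ✓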